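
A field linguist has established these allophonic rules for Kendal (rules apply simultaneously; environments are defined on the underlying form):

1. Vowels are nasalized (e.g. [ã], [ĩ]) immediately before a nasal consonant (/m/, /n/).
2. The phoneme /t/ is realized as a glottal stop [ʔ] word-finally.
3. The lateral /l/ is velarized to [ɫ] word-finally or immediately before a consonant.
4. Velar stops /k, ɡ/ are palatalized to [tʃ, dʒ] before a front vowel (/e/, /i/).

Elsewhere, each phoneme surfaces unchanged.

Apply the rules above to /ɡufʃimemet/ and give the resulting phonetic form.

/ɡ/ (word-initial): rule 4 targets it, but not before a front vowel → unchanged [ɡ].
/u/ (between /ɡ/ and /f/) fails the environment for rule 1, so it stays [u].
/f/ (between /u/ and /ʃ/) is unaffected → [f].
/ʃ/ (between /f/ and /i/) is unaffected → [ʃ].
/i/ (between /ʃ/ and /m/): before a nasal consonant, so rule 1 applies → [ĩ].
/m/ stays [m].
/e/ meets the environment for rule 1 (before a nasal consonant) → [ẽ].
/m/ (between /e/ and /e/): no rule targets it → [m].
/e/ — between /m/ and /t/; rule 1 does not apply here → [e].
Rule 2 applies to /t/ (word-final: word-finally) → [ʔ].

[ɡufʃĩmẽmeʔ]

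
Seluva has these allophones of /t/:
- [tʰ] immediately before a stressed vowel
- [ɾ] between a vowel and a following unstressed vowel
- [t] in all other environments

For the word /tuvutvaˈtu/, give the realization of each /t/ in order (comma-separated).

Occurrence 1 (position 1): no conditioning environment matches → elsewhere allophone [t].
Occurrence 2 (position 5): no conditioning environment matches → elsewhere allophone [t].
Occurrence 3 (position 8): immediately before a stressed vowel → [tʰ].

[t], [t], [tʰ]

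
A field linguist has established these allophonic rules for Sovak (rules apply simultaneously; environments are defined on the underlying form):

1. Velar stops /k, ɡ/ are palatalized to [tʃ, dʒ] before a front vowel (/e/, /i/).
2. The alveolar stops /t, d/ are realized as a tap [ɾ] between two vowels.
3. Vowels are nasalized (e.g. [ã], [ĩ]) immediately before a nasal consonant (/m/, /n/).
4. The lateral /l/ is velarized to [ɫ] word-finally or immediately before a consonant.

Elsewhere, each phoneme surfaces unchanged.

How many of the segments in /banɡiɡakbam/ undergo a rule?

Segments that undergo a rule: /a/ → [ã] (rule 3); /ɡ/ → [dʒ] (rule 1); /a/ → [ã] (rule 3).
All other segments surface unchanged.

3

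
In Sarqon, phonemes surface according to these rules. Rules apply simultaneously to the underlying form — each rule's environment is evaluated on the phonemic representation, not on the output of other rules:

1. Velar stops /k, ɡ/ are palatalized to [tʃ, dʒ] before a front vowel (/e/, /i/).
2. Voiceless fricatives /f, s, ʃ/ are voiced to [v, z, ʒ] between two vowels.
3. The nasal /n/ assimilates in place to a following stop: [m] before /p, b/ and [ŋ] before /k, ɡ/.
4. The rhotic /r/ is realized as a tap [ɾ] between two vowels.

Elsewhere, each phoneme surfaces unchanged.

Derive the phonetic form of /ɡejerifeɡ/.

[dʒejeɾiveɡ]

/ɡ/ meets the environment for rule 1 (before a front vowel) → [dʒ].
Rule 4 applies to /r/ (between /e/ and /i/: between two vowels) → [ɾ].
Rule 2 applies to /f/ (between /i/ and /e/: between two vowels) → [v].
/ɡ/ — word-final; rule 1 does not apply here → [ɡ].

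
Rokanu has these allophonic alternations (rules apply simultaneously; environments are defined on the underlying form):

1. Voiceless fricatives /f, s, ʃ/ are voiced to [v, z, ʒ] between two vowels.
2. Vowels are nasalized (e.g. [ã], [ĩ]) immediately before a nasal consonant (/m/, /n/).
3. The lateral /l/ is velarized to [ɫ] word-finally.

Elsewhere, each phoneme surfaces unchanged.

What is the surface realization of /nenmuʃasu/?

/e/ (between /n/ and /n/): before a nasal consonant, so rule 2 applies → [ẽ].
/u/ (between /m/ and /ʃ/) fails the environment for rule 2, so it stays [u].
/ʃ/ meets the environment for rule 1 (between two vowels) → [ʒ].
/a/ (between /ʃ/ and /s/) fails the environment for rule 2, so it stays [a].
/s/ (between /a/ and /u/) occurs between two vowels → [z] by rule 1.
/u/ (word-final) fails the environment for rule 2, so it stays [u].

[nẽnmuʒazu]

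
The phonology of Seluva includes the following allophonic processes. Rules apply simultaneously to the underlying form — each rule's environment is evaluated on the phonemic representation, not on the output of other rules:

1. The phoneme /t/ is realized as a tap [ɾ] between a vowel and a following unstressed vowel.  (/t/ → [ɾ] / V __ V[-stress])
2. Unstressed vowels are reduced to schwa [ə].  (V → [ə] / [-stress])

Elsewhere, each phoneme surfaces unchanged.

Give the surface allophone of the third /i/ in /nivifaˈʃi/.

[i]

/i/ (word-final) is in the target of rule 2 but the environment (in an unstressed syllable) is not met → [i].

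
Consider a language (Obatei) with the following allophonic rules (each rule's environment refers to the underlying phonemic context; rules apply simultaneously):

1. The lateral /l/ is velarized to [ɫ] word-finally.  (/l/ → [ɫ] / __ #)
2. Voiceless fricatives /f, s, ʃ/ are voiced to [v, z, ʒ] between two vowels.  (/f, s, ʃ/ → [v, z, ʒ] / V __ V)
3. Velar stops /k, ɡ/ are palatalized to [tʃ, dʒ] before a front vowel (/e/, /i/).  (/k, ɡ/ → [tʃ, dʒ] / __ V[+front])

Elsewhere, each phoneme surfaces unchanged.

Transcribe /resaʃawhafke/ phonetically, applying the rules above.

/r/ — not in any rule's target class → [r].
/e/ (between /r/ and /s/) is unaffected → [e].
/s/ — between /e/ and /a/, between two vowels — surfaces as [z] (rule 2).
/a/ (between /s/ and /ʃ/) is unaffected → [a].
/ʃ/ — between /a/ and /a/, between two vowels — surfaces as [ʒ] (rule 2).
/a/ stays [a].
/w/ (between /a/ and /h/): no rule targets it → [w].
/h/ stays [h].
/a/ stays [a].
/f/ — between /a/ and /k/; rule 2 does not apply here → [f].
/k/ meets the environment for rule 3 (before a front vowel) → [tʃ].
/e/ (word-final) is unaffected → [e].

[rezaʒawhaftʃe]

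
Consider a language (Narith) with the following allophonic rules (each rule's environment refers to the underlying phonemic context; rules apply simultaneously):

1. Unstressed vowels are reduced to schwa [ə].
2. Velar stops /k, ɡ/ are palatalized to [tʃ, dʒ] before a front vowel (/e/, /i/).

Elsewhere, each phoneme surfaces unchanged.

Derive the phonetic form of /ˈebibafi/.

/e/ — word-initial; rule 1 does not apply here → [e].
Rule 1 applies to /i/ (between /b/ and /b/: in an unstressed syllable) → [ə].
/a/ — between /b/ and /f/, in an unstressed syllable — surfaces as [ə] (rule 1).
Rule 1 applies to /i/ (word-final: in an unstressed syllable) → [ə].

[ˈebəbəfə]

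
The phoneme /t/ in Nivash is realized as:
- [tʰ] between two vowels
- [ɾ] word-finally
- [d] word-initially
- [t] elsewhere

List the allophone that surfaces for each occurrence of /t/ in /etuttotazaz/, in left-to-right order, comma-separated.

[tʰ], [t], [t], [tʰ]

Occurrence 1 (position 2): between two vowels → [tʰ].
Occurrence 2 (position 4): no conditioning environment matches → elsewhere allophone [t].
Occurrence 3 (position 5): no conditioning environment matches → elsewhere allophone [t].
Occurrence 4 (position 7): between two vowels → [tʰ].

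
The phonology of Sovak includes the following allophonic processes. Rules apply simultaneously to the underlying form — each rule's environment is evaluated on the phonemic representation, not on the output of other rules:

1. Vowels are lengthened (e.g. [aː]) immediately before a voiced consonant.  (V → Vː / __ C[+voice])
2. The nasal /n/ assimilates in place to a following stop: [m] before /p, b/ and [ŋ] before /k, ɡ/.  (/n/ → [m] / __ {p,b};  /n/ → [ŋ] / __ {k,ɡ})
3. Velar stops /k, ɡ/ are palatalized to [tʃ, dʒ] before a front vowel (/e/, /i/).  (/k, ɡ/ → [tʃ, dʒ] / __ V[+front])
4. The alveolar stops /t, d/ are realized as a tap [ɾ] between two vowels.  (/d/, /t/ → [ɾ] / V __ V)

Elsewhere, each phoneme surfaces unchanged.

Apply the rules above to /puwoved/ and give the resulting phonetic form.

[puːwoːveːd]

/p/ — not in any rule's target class → [p].
/u/ — between /p/ and /w/, before a voiced consonant — surfaces as [uː] (rule 1).
/w/ stays [w].
/o/ meets the environment for rule 1 (before a voiced consonant) → [oː].
/v/ stays [v].
/e/ — between /v/ and /d/, before a voiced consonant — surfaces as [eː] (rule 1).
/d/ (word-final) fails the environment for rule 4, so it stays [d].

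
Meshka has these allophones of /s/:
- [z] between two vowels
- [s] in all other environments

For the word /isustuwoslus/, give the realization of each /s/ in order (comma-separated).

[z], [s], [s], [s]

Occurrence 1 (position 2): between two vowels → [z].
Occurrence 2 (position 4): no conditioning environment matches → elsewhere allophone [s].
Occurrence 3 (position 9): no conditioning environment matches → elsewhere allophone [s].
Occurrence 4 (position 12): no conditioning environment matches → elsewhere allophone [s].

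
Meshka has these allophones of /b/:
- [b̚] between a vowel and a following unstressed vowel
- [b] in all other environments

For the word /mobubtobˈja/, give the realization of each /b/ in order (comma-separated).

[b̚], [b], [b]

Occurrence 1 (position 3): between a vowel and a following unstressed vowel → [b̚].
Occurrence 2 (position 5): no conditioning environment matches → elsewhere allophone [b].
Occurrence 3 (position 8): no conditioning environment matches → elsewhere allophone [b].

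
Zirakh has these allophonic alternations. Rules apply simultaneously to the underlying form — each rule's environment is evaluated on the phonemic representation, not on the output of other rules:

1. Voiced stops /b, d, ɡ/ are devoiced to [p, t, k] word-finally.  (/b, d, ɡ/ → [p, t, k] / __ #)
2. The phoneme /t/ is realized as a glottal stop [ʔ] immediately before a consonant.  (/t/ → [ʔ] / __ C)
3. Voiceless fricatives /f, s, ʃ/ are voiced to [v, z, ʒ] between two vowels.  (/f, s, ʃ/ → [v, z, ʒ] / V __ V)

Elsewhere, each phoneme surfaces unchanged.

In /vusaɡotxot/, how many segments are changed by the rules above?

2

Segments that undergo a rule: /s/ → [z] (rule 3); /t/ → [ʔ] (rule 2).
All other segments surface unchanged.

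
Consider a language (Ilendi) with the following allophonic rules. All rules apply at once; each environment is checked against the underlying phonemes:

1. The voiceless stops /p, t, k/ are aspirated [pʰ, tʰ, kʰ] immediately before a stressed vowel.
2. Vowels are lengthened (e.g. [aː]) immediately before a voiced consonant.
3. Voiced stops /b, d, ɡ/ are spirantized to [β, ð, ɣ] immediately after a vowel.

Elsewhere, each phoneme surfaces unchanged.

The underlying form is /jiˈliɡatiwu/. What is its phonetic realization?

[jiːˈliːɣatiːwu]

/j/ (word-initial) is unaffected → [j].
/i/ (between /j/ and /l/) occurs before a voiced consonant → [iː] by rule 2.
/l/ (between /i/ and /i/) is unaffected → [l].
/i/ (between /l/ and /ɡ/): before a voiced consonant, so rule 2 applies → [iː].
Rule 3 applies to /ɡ/ (between /i/ and /a/: immediately after a vowel) → [ɣ].
/a/ (between /ɡ/ and /t/) fails the environment for rule 2, so it stays [a].
/t/ — between /a/ and /i/; rule 1 does not apply here → [t].
/i/ — between /t/ and /w/, before a voiced consonant — surfaces as [iː] (rule 2).
/w/ (between /i/ and /u/): no rule targets it → [w].
/u/ (word-final): rule 2 targets it, but not before a voiced consonant → unchanged [u].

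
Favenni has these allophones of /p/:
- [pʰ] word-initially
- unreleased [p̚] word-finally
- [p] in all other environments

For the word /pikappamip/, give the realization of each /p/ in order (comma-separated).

[pʰ], [p], [p], [p̚]

Occurrence 1 (position 1): word-initially → [pʰ].
Occurrence 2 (position 5): no conditioning environment matches → elsewhere allophone [p].
Occurrence 3 (position 6): no conditioning environment matches → elsewhere allophone [p].
Occurrence 4 (position 10): word-finally → [p̚].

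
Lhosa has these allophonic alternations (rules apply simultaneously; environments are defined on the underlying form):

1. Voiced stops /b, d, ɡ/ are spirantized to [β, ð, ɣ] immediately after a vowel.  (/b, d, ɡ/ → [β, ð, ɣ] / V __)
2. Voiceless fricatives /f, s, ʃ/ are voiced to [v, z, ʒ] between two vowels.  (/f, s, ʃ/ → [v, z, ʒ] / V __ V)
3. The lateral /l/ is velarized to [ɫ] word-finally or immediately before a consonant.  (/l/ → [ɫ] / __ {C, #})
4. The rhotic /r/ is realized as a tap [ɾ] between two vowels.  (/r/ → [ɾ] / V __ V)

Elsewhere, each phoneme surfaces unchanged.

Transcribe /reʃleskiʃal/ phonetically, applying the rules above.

/r/ — word-initial; rule 4 does not apply here → [r].
/e/ stays [e].
/ʃ/ (between /e/ and /l/) is in the target of rule 2 but the environment (between two vowels) is not met → [ʃ].
/l/ (between /ʃ/ and /e/): rule 3 targets it, but not word-finally or immediately before a consonant → unchanged [l].
/e/ (between /l/ and /s/) is unaffected → [e].
/s/ (between /e/ and /k/) is in the target of rule 2 but the environment (between two vowels) is not met → [s].
/k/ (between /s/ and /i/) is unaffected → [k].
/i/ (between /k/ and /ʃ/) is unaffected → [i].
/ʃ/ (between /i/ and /a/): between two vowels, so rule 2 applies → [ʒ].
/a/ — not in any rule's target class → [a].
/l/ (word-final) occurs word-finally or immediately before a consonant → [ɫ] by rule 3.

[reʃleskiʒaɫ]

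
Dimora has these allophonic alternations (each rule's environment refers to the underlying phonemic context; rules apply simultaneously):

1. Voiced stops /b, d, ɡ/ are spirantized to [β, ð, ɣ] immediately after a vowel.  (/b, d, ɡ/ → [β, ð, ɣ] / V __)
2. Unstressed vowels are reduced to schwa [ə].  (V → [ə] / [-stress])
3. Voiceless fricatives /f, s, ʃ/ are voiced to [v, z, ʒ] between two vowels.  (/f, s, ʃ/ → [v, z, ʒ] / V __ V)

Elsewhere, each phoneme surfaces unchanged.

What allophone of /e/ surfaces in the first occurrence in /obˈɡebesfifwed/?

/e/ — between /ɡ/ and /b/; rule 2 does not apply here → [e].

[e]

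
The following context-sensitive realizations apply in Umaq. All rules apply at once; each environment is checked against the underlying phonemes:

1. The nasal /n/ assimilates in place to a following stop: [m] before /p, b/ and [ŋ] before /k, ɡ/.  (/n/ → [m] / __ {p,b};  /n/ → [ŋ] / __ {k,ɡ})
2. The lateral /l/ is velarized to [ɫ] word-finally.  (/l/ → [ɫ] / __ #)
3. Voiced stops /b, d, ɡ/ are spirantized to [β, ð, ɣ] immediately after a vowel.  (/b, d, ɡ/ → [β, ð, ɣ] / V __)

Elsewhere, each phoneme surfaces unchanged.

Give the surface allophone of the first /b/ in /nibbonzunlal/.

Rule 3 applies to /b/ (between /i/ and /b/: immediately after a vowel) → [β].

[β]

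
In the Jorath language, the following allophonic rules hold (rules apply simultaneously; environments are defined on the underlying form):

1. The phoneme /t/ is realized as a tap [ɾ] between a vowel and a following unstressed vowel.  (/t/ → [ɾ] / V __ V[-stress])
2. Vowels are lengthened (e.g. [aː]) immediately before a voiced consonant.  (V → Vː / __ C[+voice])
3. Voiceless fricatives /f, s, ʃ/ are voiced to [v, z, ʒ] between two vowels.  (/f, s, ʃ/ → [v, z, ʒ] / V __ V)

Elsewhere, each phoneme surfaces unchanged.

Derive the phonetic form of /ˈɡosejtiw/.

/o/ — between /ɡ/ and /s/; rule 2 does not apply here → [o].
/s/ meets the environment for rule 3 (between two vowels) → [z].
Rule 2 applies to /e/ (between /s/ and /j/: before a voiced consonant) → [eː].
/t/ (between /j/ and /i/): rule 1 targets it, but not between a vowel and a following unstressed vowel → unchanged [t].
/i/ (between /t/ and /w/) occurs before a voiced consonant → [iː] by rule 2.

[ˈɡozeːjtiːw]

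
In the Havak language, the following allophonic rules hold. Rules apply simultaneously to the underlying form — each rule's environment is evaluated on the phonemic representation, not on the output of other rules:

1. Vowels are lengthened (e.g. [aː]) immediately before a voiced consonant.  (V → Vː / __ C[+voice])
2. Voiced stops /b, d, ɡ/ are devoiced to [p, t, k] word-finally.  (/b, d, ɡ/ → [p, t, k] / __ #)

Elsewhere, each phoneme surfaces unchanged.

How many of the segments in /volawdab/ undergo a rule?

4

Segments that undergo a rule: /o/ → [oː] (rule 1); /a/ → [aː] (rule 1); /a/ → [aː] (rule 1); /b/ → [p] (rule 2).
All other segments surface unchanged.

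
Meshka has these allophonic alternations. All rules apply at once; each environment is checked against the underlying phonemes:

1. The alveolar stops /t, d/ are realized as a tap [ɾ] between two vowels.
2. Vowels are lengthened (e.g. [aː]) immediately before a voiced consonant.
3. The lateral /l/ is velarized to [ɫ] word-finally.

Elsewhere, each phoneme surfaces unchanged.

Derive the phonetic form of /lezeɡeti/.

/l/ — word-initial; rule 3 does not apply here → [l].
/e/ (between /l/ and /z/): before a voiced consonant, so rule 2 applies → [eː].
/z/ (between /e/ and /e/) is unaffected → [z].
Rule 2 applies to /e/ (between /z/ and /ɡ/: before a voiced consonant) → [eː].
/ɡ/ (between /e/ and /e/): no rule targets it → [ɡ].
/e/ (between /ɡ/ and /t/): rule 2 targets it, but not before a voiced consonant → unchanged [e].
/t/ (between /e/ and /i/) occurs between two vowels → [ɾ] by rule 1.
/i/ (word-final) fails the environment for rule 2, so it stays [i].

[leːzeːɡeɾi]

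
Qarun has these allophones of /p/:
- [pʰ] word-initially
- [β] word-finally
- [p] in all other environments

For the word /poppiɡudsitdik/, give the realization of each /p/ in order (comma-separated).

Occurrence 1 (position 1): word-initially → [pʰ].
Occurrence 2 (position 3): no conditioning environment matches → elsewhere allophone [p].
Occurrence 3 (position 4): no conditioning environment matches → elsewhere allophone [p].

[pʰ], [p], [p]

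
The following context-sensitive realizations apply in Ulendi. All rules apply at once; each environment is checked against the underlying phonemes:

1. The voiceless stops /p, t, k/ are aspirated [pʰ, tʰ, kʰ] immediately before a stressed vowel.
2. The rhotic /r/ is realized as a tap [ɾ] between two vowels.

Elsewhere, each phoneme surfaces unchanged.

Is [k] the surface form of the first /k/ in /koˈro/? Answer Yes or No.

/k/ — word-initial; rule 1 does not apply here → [k].
The actual realization is [k], which matches [k].

Yes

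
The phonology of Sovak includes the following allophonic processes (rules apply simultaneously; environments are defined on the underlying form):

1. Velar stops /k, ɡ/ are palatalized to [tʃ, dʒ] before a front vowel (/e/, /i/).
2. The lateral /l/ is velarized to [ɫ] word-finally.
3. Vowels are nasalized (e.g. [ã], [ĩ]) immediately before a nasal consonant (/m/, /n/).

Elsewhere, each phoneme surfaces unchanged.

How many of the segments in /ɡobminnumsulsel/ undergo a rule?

3

Segments that undergo a rule: /i/ → [ĩ] (rule 3); /u/ → [ũ] (rule 3); /l/ → [ɫ] (rule 2).
All other segments surface unchanged.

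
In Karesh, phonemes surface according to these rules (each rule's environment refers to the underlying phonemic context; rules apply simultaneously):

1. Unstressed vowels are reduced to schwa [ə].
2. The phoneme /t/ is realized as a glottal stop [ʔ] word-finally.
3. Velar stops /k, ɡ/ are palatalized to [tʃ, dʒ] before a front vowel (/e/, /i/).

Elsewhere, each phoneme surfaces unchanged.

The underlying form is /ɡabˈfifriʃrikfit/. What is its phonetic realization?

/ɡ/ (word-initial) fails the environment for rule 3, so it stays [ɡ].
/a/ — between /ɡ/ and /b/, in an unstressed syllable — surfaces as [ə] (rule 1).
/b/ (between /a/ and /f/): no rule targets it → [b].
/f/ (between /b/ and /i/) is unaffected → [f].
/i/ (between /f/ and /f/) fails the environment for rule 1, so it stays [i].
/f/ — not in any rule's target class → [f].
/r/ (between /f/ and /i/): no rule targets it → [r].
/i/ (between /r/ and /ʃ/) occurs in an unstressed syllable → [ə] by rule 1.
/ʃ/ stays [ʃ].
/r/ — not in any rule's target class → [r].
/i/ (between /r/ and /k/) occurs in an unstressed syllable → [ə] by rule 1.
/k/ (between /i/ and /f/): rule 3 targets it, but not before a front vowel → unchanged [k].
/f/ (between /k/ and /i/) is unaffected → [f].
/i/ meets the environment for rule 1 (in an unstressed syllable) → [ə].
/t/ — word-final, word-finally — surfaces as [ʔ] (rule 2).

[ɡəbˈfifrəʃrəkfəʔ]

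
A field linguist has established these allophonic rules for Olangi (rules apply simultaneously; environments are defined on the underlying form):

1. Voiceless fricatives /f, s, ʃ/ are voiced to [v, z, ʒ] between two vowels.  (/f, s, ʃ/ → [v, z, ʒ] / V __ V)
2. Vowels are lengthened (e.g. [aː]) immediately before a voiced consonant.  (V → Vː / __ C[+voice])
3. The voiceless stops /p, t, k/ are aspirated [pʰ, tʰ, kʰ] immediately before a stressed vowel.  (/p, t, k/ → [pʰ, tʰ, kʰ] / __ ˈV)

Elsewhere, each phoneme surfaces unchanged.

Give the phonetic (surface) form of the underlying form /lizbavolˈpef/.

/l/ stays [l].
/i/ — between /l/ and /z/, before a voiced consonant — surfaces as [iː] (rule 2).
/z/ — not in any rule's target class → [z].
/b/ stays [b].
Rule 2 applies to /a/ (between /b/ and /v/: before a voiced consonant) → [aː].
/v/ (between /a/ and /o/) is unaffected → [v].
/o/ (between /v/ and /l/) occurs before a voiced consonant → [oː] by rule 2.
/l/ stays [l].
/p/ (between /l/ and /e/): immediately before a stressed vowel, so rule 3 applies → [pʰ].
/e/ (between /p/ and /f/) is in the target of rule 2 but the environment (before a voiced consonant) is not met → [e].
/f/ (word-final) is in the target of rule 1 but the environment (between two vowels) is not met → [f].

[liːzbaːvoːlˈpʰef]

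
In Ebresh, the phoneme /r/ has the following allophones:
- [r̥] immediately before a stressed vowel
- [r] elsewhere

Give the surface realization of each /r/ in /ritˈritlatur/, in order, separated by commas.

[r], [r̥], [r]

Occurrence 1 (position 1): no conditioning environment matches → elsewhere allophone [r].
Occurrence 2 (position 4): immediately before a stressed vowel → [r̥].
Occurrence 3 (position 11): no conditioning environment matches → elsewhere allophone [r].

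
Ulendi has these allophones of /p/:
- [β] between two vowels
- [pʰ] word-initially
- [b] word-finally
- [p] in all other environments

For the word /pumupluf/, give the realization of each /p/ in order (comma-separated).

Occurrence 1 (position 1): word-initially → [pʰ].
Occurrence 2 (position 5): no conditioning environment matches → elsewhere allophone [p].

[pʰ], [p]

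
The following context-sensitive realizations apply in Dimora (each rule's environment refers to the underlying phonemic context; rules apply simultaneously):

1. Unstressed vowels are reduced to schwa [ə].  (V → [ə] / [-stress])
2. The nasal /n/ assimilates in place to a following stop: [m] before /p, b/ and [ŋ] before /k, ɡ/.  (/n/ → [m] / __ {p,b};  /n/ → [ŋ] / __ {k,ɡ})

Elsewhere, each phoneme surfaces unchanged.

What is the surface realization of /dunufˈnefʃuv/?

[dənəfˈnefʃəv]

/d/ (word-initial) is unaffected → [d].
/u/ (between /d/ and /n/): in an unstressed syllable, so rule 1 applies → [ə].
/n/ (between /u/ and /u/): rule 2 targets it, but not before a labial or velar stop → unchanged [n].
/u/ — between /n/ and /f/, in an unstressed syllable — surfaces as [ə] (rule 1).
/f/ stays [f].
/n/ (between /f/ and /e/) fails the environment for rule 2, so it stays [n].
/e/ — between /n/ and /f/; rule 1 does not apply here → [e].
/f/ — not in any rule's target class → [f].
/ʃ/ (between /f/ and /u/): no rule targets it → [ʃ].
/u/ meets the environment for rule 1 (in an unstressed syllable) → [ə].
/v/ — not in any rule's target class → [v].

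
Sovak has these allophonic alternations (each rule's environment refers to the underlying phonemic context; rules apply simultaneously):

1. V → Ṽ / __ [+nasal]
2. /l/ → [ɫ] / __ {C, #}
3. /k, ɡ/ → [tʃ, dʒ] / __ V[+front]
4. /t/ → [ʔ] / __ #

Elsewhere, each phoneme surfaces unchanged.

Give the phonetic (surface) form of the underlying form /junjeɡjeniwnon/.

/j/ (word-initial) is unaffected → [j].
/u/ (between /j/ and /n/): before a nasal consonant, so rule 1 applies → [ũ].
/n/ (between /u/ and /j/) is unaffected → [n].
/j/ (between /n/ and /e/): no rule targets it → [j].
/e/ — between /j/ and /ɡ/; rule 1 does not apply here → [e].
/ɡ/ (between /e/ and /j/) is in the target of rule 3 but the environment (before a front vowel) is not met → [ɡ].
/j/ stays [j].
/e/ meets the environment for rule 1 (before a nasal consonant) → [ẽ].
/n/ (between /e/ and /i/): no rule targets it → [n].
/i/ (between /n/ and /w/) fails the environment for rule 1, so it stays [i].
/w/ (between /i/ and /n/) is unaffected → [w].
/n/ — not in any rule's target class → [n].
/o/ meets the environment for rule 1 (before a nasal consonant) → [õ].
/n/ (word-final): no rule targets it → [n].

[jũnjeɡjẽniwnõn]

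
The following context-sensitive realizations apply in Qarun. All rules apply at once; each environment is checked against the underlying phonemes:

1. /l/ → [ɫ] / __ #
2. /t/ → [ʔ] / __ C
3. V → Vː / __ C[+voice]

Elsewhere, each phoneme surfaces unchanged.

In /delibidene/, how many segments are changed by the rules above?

4

Segments that undergo a rule: /e/ → [eː] (rule 3); /i/ → [iː] (rule 3); /i/ → [iː] (rule 3); /e/ → [eː] (rule 3).
All other segments surface unchanged.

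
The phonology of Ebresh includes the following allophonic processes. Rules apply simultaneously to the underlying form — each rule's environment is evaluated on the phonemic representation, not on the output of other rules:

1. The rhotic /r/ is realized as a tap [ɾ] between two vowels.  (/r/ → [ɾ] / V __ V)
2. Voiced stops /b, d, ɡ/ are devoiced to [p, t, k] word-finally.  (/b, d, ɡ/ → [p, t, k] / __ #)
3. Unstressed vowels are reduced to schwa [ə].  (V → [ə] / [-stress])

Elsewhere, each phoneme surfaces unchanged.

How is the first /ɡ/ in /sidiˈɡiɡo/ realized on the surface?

[ɡ]

/ɡ/ (between /i/ and /i/): rule 2 targets it, but not word-finally → unchanged [ɡ].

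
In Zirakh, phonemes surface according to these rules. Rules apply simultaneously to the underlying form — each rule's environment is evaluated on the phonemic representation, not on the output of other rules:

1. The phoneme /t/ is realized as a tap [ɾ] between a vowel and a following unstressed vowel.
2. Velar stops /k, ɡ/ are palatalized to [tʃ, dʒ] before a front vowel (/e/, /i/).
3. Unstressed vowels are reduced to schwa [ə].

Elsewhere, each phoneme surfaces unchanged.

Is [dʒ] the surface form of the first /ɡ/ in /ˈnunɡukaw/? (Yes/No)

/ɡ/ (between /n/ and /u/): rule 2 targets it, but not before a front vowel → unchanged [ɡ].
The actual realization is [ɡ], not [dʒ].

No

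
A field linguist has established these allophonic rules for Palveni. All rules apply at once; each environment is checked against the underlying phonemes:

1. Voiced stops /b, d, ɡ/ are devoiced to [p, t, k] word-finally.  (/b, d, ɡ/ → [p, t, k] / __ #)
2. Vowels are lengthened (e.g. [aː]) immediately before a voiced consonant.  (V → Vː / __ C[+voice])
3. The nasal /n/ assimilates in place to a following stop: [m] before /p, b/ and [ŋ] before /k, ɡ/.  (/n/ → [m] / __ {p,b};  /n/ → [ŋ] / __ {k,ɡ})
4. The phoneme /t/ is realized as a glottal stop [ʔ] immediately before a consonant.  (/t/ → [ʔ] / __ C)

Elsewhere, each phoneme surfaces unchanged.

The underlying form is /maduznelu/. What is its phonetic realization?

[maːduːzneːlu]

/m/ stays [m].
/a/ meets the environment for rule 2 (before a voiced consonant) → [aː].
/d/ — between /a/ and /u/; rule 1 does not apply here → [d].
/u/ (between /d/ and /z/): before a voiced consonant, so rule 2 applies → [uː].
/z/ (between /u/ and /n/): no rule targets it → [z].
/n/ (between /z/ and /e/) fails the environment for rule 3, so it stays [n].
Rule 2 applies to /e/ (between /n/ and /l/: before a voiced consonant) → [eː].
/l/ (between /e/ and /u/): no rule targets it → [l].
/u/ (word-final) is in the target of rule 2 but the environment (before a voiced consonant) is not met → [u].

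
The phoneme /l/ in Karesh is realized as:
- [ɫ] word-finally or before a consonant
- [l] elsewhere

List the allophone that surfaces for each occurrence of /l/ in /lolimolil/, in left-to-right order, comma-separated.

Occurrence 1 (position 1): no conditioning environment matches → elsewhere allophone [l].
Occurrence 2 (position 3): no conditioning environment matches → elsewhere allophone [l].
Occurrence 3 (position 7): no conditioning environment matches → elsewhere allophone [l].
Occurrence 4 (position 9): word-finally or before a consonant → [ɫ].

[l], [l], [l], [ɫ]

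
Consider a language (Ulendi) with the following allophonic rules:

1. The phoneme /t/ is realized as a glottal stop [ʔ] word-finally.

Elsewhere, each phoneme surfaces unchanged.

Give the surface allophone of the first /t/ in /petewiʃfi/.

[t]

/t/ — between /e/ and /e/; rule 1 does not apply here → [t].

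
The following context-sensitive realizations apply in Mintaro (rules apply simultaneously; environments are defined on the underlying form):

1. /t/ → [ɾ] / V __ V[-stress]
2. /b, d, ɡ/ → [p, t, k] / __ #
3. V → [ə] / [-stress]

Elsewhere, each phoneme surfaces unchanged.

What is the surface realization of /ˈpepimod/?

/p/ (word-initial): no rule targets it → [p].
/e/ (between /p/ and /p/) is in the target of rule 3 but the environment (in an unstressed syllable) is not met → [e].
/p/ stays [p].
/i/ meets the environment for rule 3 (in an unstressed syllable) → [ə].
/m/ — not in any rule's target class → [m].
Rule 3 applies to /o/ (between /m/ and /d/: in an unstressed syllable) → [ə].
Rule 2 applies to /d/ (word-final: word-finally) → [t].

[ˈpepəmət]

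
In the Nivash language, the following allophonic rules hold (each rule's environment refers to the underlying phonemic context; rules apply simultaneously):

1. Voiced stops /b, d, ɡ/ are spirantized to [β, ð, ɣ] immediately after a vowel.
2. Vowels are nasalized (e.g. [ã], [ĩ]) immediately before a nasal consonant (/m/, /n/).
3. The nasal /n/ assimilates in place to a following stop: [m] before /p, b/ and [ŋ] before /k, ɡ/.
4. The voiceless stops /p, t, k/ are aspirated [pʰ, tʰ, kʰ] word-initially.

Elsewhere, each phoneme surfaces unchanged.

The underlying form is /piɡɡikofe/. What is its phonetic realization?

/p/ (word-initial): word-initially, so rule 4 applies → [pʰ].
/i/ (between /p/ and /ɡ/) fails the environment for rule 2, so it stays [i].
Rule 1 applies to /ɡ/ (between /i/ and /ɡ/: immediately after a vowel) → [ɣ].
/ɡ/ (between /ɡ/ and /i/) fails the environment for rule 1, so it stays [ɡ].
/i/ (between /ɡ/ and /k/) fails the environment for rule 2, so it stays [i].
/k/ — between /i/ and /o/; rule 4 does not apply here → [k].
/o/ (between /k/ and /f/) fails the environment for rule 2, so it stays [o].
/f/ (between /o/ and /e/): no rule targets it → [f].
/e/ — word-final; rule 2 does not apply here → [e].

[pʰiɣɡikofe]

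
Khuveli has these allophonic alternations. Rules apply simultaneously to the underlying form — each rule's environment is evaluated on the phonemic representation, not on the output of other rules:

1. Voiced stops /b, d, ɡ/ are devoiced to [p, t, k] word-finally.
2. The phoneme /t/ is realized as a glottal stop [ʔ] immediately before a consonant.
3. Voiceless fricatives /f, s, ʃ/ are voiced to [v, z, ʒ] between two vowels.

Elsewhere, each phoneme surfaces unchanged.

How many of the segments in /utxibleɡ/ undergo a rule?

2

Segments that undergo a rule: /t/ → [ʔ] (rule 2); /ɡ/ → [k] (rule 1).
All other segments surface unchanged.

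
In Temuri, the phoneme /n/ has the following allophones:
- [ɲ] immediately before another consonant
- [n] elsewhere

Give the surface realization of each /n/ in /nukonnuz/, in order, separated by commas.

[n], [ɲ], [n]

Occurrence 1 (position 1): no conditioning environment matches → elsewhere allophone [n].
Occurrence 2 (position 5): immediately before another consonant → [ɲ].
Occurrence 3 (position 6): no conditioning environment matches → elsewhere allophone [n].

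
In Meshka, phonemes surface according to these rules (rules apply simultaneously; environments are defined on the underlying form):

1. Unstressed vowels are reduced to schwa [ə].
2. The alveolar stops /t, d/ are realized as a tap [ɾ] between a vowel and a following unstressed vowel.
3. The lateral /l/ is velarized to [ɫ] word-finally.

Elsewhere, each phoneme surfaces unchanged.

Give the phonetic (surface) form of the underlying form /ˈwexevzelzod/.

/w/ (word-initial) is unaffected → [w].
/e/ (between /w/ and /x/): rule 1 targets it, but not in an unstressed syllable → unchanged [e].
/x/ (between /e/ and /e/): no rule targets it → [x].
Rule 1 applies to /e/ (between /x/ and /v/: in an unstressed syllable) → [ə].
/v/ (between /e/ and /z/) is unaffected → [v].
/z/ (between /v/ and /e/) is unaffected → [z].
Rule 1 applies to /e/ (between /z/ and /l/: in an unstressed syllable) → [ə].
/l/ (between /e/ and /z/) is in the target of rule 3 but the environment (word-finally) is not met → [l].
/z/ — not in any rule's target class → [z].
/o/ (between /z/ and /d/) occurs in an unstressed syllable → [ə] by rule 1.
/d/ (word-final) fails the environment for rule 2, so it stays [d].

[ˈwexəvzəlzəd]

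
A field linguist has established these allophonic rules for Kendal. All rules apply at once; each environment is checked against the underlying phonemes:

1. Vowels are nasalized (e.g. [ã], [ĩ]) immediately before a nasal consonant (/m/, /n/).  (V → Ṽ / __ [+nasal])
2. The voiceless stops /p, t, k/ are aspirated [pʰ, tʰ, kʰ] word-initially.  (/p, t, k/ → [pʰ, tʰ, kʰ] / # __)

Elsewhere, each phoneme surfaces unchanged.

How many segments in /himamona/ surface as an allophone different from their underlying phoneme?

3

Segments that undergo a rule: /i/ → [ĩ] (rule 1); /a/ → [ã] (rule 1); /o/ → [õ] (rule 1).
All other segments surface unchanged.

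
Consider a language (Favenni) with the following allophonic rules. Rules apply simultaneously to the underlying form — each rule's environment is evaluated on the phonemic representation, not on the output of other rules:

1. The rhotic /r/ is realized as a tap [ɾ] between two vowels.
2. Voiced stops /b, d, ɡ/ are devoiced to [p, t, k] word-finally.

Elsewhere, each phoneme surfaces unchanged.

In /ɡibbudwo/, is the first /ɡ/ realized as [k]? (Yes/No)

No

/ɡ/ (word-initial) is in the target of rule 2 but the environment (word-finally) is not met → [ɡ].
The actual realization is [ɡ], not [k].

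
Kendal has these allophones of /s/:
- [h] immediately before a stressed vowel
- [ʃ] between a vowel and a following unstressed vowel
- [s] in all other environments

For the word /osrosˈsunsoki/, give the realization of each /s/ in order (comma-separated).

Occurrence 1 (position 2): no conditioning environment matches → elsewhere allophone [s].
Occurrence 2 (position 5): no conditioning environment matches → elsewhere allophone [s].
Occurrence 3 (position 6): immediately before a stressed vowel → [h].
Occurrence 4 (position 9): no conditioning environment matches → elsewhere allophone [s].

[s], [s], [h], [s]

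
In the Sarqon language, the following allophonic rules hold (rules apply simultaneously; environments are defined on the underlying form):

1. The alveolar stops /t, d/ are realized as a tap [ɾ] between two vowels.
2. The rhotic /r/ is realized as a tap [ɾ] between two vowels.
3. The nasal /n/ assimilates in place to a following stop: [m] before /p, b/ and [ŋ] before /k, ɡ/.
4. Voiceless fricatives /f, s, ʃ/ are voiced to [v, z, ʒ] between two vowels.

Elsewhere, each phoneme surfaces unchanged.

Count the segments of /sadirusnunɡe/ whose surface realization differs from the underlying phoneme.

Segments that undergo a rule: /d/ → [ɾ] (rule 1); /r/ → [ɾ] (rule 2); /n/ → [ŋ] (rule 3).
All other segments surface unchanged.

3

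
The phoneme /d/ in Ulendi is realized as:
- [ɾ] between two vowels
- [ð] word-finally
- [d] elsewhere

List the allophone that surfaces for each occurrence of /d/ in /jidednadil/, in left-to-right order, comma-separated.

Occurrence 1 (position 3): between two vowels → [ɾ].
Occurrence 2 (position 5): no conditioning environment matches → elsewhere allophone [d].
Occurrence 3 (position 8): between two vowels → [ɾ].

[ɾ], [d], [ɾ]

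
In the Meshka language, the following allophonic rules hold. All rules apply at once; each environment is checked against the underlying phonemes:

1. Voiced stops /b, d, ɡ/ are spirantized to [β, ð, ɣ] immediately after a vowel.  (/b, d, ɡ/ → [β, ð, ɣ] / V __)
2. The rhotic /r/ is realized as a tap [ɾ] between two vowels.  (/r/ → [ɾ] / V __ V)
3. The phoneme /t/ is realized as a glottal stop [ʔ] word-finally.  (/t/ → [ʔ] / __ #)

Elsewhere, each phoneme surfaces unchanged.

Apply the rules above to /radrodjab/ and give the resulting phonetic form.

[raðroðjaβ]

/r/ (word-initial): rule 2 targets it, but not between two vowels → unchanged [r].
/a/ — not in any rule's target class → [a].
Rule 1 applies to /d/ (between /a/ and /r/: immediately after a vowel) → [ð].
/r/ (between /d/ and /o/) is in the target of rule 2 but the environment (between two vowels) is not met → [r].
/o/ (between /r/ and /d/): no rule targets it → [o].
/d/ (between /o/ and /j/): immediately after a vowel, so rule 1 applies → [ð].
/j/ (between /d/ and /a/): no rule targets it → [j].
/a/ (between /j/ and /b/) is unaffected → [a].
/b/ (word-final): immediately after a vowel, so rule 1 applies → [β].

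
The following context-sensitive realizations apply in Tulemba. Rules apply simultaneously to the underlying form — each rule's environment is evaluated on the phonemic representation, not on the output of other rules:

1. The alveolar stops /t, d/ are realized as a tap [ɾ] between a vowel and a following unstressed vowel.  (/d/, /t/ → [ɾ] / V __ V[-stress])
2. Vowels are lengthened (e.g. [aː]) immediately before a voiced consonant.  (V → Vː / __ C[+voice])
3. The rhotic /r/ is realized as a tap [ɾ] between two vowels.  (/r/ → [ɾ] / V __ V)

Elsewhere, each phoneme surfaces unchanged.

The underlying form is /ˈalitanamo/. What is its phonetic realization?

/a/ — word-initial, before a voiced consonant — surfaces as [aː] (rule 2).
/l/ (between /a/ and /i/): no rule targets it → [l].
/i/ — between /l/ and /t/; rule 2 does not apply here → [i].
/t/ — between /i/ and /a/, between a vowel and a following unstressed vowel — surfaces as [ɾ] (rule 1).
/a/ (between /t/ and /n/): before a voiced consonant, so rule 2 applies → [aː].
/n/ (between /a/ and /a/) is unaffected → [n].
/a/ (between /n/ and /m/): before a voiced consonant, so rule 2 applies → [aː].
/m/ (between /a/ and /o/) is unaffected → [m].
/o/ (word-final) fails the environment for rule 2, so it stays [o].

[ˈaːliɾaːnaːmo]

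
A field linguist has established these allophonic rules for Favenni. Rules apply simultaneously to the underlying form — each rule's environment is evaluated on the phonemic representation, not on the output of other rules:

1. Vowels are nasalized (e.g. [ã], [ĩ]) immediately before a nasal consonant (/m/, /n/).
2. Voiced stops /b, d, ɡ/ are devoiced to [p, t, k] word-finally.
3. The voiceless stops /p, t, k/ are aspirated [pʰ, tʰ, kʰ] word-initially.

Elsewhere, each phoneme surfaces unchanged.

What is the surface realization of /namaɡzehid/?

[nãmaɡzehit]

/n/ — not in any rule's target class → [n].
/a/ — between /n/ and /m/, before a nasal consonant — surfaces as [ã] (rule 1).
/m/ — not in any rule's target class → [m].
/a/ (between /m/ and /ɡ/): rule 1 targets it, but not before a nasal consonant → unchanged [a].
/ɡ/ (between /a/ and /z/): rule 2 targets it, but not word-finally → unchanged [ɡ].
/z/ (between /ɡ/ and /e/): no rule targets it → [z].
/e/ (between /z/ and /h/) is in the target of rule 1 but the environment (before a nasal consonant) is not met → [e].
/h/ (between /e/ and /i/) is unaffected → [h].
/i/ (between /h/ and /d/): rule 1 targets it, but not before a nasal consonant → unchanged [i].
/d/ meets the environment for rule 2 (word-finally) → [t].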